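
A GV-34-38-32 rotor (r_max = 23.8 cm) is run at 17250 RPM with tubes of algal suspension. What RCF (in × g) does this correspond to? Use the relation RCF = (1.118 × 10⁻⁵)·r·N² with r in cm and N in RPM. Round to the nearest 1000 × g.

RCF = 1.118 × 10⁻⁵ × r × N²
RCF = 1.118 × 10⁻⁵ × 23.8 × (17250)² = 1.118 × 10⁻⁵ × 23.8 × 297,562,500 ≈ 79,176.6 × g

RCF ≈ 79000 × g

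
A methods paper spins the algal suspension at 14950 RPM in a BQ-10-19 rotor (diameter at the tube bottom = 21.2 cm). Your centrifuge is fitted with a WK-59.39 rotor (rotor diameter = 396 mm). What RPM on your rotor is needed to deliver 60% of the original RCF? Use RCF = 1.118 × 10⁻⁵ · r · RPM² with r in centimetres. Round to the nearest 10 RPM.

Original rotor: r = 21.2 / 2 = 10.6 cm
RCF = 1.118 × 10⁻⁵ × r × N²
RCF_original = 1.118 × 10⁻⁵ × 10.6 × (14950)² = 1.118 × 10⁻⁵ × 10.6 × 223,502,500 ≈ 26,486.8 × g
Target RCF = 0.6 × 26,486.8 ≈ 15,892.1 × g
Your rotor: r = 396 mm / 2 = 198 mm = 19.8 cm
15,892.1 = 1.118 × 10⁻⁵ × 19.8 × N²
N² = 15,892.1 / (22.1364 × 10⁻⁵) = 71,791,710
N ≈ √71,791,710 ≈ 8,473.0

≈ 8470 RPM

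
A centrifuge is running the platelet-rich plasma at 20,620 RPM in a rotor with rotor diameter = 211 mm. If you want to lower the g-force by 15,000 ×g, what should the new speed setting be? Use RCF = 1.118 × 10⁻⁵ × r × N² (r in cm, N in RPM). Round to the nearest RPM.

≈ 17263 RPM

r = 211 mm / 2 = 105.5 mm = 10.55 cm
Current RCF = 1.118 × 10⁻⁵ × 10.55 × (20620)² = 1.118 × 10⁻⁵ × 10.55 × 425,184,400 ≈ 50,150.1 × g
Target RCF = 50,150.1 − 15,000 = 35,150.1 × g
N² = 35,150.1 / (11.7949 × 10⁻⁵) = 298,011,005
N ≈ √298,011,005 ≈ 17,263.0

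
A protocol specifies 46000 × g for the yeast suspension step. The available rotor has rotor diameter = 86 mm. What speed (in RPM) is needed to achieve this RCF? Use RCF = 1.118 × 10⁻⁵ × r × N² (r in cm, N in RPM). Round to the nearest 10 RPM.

N ≈ 30930 RPM

r = 86 mm / 2 = 43 mm = 4.3 cm
RCF = 1.118 × 10⁻⁵ × r × N²
46,000 = 1.118 × 10⁻⁵ × 4.3 × N²
N² = 46,000 / (4.8074 × 10⁻⁵) = 956,858,177
N ≈ √956,858,177 ≈ 30,933.1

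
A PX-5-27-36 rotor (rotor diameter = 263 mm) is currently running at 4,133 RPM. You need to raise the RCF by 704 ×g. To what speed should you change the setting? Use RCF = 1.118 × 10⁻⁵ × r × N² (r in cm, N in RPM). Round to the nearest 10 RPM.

N₂ ≈ 4680 RPM

r = 263 mm / 2 = 131.5 mm = 13.15 cm
Current RCF = 1.118 × 10⁻⁵ × 13.15 × (4133)² = 1.118 × 10⁻⁵ × 13.15 × 17,081,689 ≈ 2,511.3 × g
Target RCF = 2,511.3 + 704 = 3,215.3 × g
N² = 3,215.3 / (14.7017 × 10⁻⁵) = 21,870,260
N ≈ √21,870,260 ≈ 4,676.6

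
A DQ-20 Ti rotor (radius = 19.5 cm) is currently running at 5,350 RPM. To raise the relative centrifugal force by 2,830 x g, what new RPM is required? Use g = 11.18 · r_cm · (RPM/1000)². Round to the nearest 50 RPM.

Current RCF = 11.18 × 19.5 × (5.35)² = 11.18 × 19.5 × 28.6225 ≈ 6,240 × g
Target RCF = 6,240 + 2,830 = 9,070 × g
(N/1000)² = 9,070 / 218.01 = 41.6036
N = 1000 × √41.6036 ≈ 6,450.1

≈ 6450 RPM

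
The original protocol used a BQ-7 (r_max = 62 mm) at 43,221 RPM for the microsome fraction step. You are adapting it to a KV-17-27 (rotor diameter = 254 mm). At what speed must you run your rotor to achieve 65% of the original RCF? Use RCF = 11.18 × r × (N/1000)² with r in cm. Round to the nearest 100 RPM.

24300 RPM

Original rotor: r = 62 mm = 6.2 cm
RCF_original = 11.18 × 6.2 × (43.221)² = 11.18 × 6.2 × 1,868.054841 ≈ 129,486.1 × g
Target RCF = 0.65 × 129,486.1 ≈ 84,166 × g
Your rotor: r = 254 mm / 2 = 127 mm = 12.7 cm
84,166 = 11.18 × 12.7 × (N/1000)²
(N/1000)² = 84,166 / 141.986 = 592.7768
N = 1000 × √592.7768 ≈ 24,347.0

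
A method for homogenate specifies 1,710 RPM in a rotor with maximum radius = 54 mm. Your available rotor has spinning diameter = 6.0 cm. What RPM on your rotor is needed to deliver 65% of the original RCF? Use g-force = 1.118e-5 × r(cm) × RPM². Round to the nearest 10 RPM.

1850 RPM

Original rotor: r = 54 mm = 5.4 cm
RCF_original = 1.118 × 10⁻⁵ × 5.4 × (1710)² = 1.118 × 10⁻⁵ × 5.4 × 2,924,100 ≈ 176.5 × g
Target RCF = 0.65 × 176.5 ≈ 114.7 × g
Your rotor: r = 6.0 / 2 = 3 cm
114.7 = 1.118 × 10⁻⁵ × 3 × N²
N² = 114.7 / (3.354 × 10⁻⁵) = 3,419,797
N ≈ √3,419,797 ≈ 1,849.3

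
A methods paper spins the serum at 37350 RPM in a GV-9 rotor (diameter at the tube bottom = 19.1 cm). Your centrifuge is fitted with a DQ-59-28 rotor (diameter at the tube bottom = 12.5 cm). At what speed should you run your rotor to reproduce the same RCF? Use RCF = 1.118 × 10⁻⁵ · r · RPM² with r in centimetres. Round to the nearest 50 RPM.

Original rotor: r = 19.1 / 2 = 9.55 cm
RCF_original = 1.118 × 10⁻⁵ × 9.55 × (37350)² = 1.118 × 10⁻⁵ × 9.55 × 1,395,022,500 ≈ 148,945.2 × g
Your rotor: r = 12.5 / 2 = 6.25 cm
148,945.2 = 1.118 × 10⁻⁵ × 6.25 × N²
N² = 148,945.2 / (6.9875 × 10⁻⁵) = 2,131,594,991
N ≈ √2,131,594,991 ≈ 46,169.2

46150 RPM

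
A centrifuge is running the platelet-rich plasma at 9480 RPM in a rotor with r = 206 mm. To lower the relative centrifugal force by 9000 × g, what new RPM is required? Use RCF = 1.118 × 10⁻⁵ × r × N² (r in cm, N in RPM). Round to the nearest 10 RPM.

7130 RPM

r = 206 mm = 20.6 cm
Current RCF = 1.118 × 10⁻⁵ × 20.6 × (9480)² = 1.118 × 10⁻⁵ × 20.6 × 89,870,400 ≈ 20,697.9 × g
Target RCF = 20,697.9 − 9,000 = 11,697.9 × g
N² = 11,697.9 / (23.0308 × 10⁻⁵) = 50,792,417
N ≈ √50,792,417 ≈ 7,126.9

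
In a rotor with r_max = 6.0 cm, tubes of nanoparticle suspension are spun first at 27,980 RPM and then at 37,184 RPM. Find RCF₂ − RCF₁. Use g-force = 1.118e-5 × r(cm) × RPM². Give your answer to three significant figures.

RCF₁ = 1.118 × 10⁻⁵ × 6 × (27980)² = 1.118 × 10⁻⁵ × 6 × 782,880,400 ≈ 52,515.6 × g
RCF₂ = 1.118 × 10⁻⁵ × 6 × (37184)² = 1.118 × 10⁻⁵ × 6 × 1,382,649,856 ≈ 92,748.2 × g
Increase = 92,748.2 − 52,515.6 = 40,232.6

≈ 40200 ×g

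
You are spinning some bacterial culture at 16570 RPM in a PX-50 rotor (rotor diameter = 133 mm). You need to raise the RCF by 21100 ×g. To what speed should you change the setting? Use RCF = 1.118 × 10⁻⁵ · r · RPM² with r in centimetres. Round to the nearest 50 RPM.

≈ 23650 RPM

r = 133 mm / 2 = 66.5 mm = 6.65 cm
Current RCF = 1.118 × 10⁻⁵ × 6.65 × (16570)² = 1.118 × 10⁻⁵ × 6.65 × 274,564,900 ≈ 20,413.1 × g
Target RCF = 20,413.1 + 21,100 = 41,513.1 × g
N² = 41,513.1 / (7.4347 × 10⁻⁵) = 558,369,537
N ≈ √558,369,537 ≈ 23,629.8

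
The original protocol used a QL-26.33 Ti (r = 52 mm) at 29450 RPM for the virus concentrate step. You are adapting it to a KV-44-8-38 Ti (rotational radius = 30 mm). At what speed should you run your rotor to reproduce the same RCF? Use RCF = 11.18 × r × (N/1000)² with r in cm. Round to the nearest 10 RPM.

Original rotor: r = 52 mm = 5.2 cm
RCF_original = 11.18 × 5.2 × (29.45)² = 11.18 × 5.2 × 867.3025 ≈ 50,421.5 × g
Your rotor: r = 30 mm = 3.0 cm
50,421.5 = 11.18 × 3 × (N/1000)²
(N/1000)² = 50,421.5 / 33.54 = 1503.324
N = 1000 × √1503.324 ≈ 38,772.7

38770 RPM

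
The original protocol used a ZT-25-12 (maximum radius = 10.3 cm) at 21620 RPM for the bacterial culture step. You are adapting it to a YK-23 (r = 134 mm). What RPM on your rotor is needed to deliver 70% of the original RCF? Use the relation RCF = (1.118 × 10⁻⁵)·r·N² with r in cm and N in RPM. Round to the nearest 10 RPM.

RCF_original = 1.118 × 10⁻⁵ × 10.3 × (21620)² = 1.118 × 10⁻⁵ × 10.3 × 467,424,400 ≈ 53,825.8 × g
Target RCF = 0.7 × 53,825.8 ≈ 37,678.1 × g
Your rotor: r = 134 mm = 13.4 cm
37,678.1 = 1.118 × 10⁻⁵ × 13.4 × N²
N² = 37,678.1 / (14.9812 × 10⁻⁵) = 251,502,550
N ≈ √251,502,550 ≈ 15,858.8

15860 RPM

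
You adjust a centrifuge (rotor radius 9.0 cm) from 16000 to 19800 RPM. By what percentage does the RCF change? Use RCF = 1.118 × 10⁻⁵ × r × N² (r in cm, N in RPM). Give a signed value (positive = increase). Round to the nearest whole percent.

RCF ∝ N², so the ratio is (19800/16000)² = (1.237500)² = 1.5314.
Change = 1.5314 − 1 = +0.5314 → +53.1%.

+53%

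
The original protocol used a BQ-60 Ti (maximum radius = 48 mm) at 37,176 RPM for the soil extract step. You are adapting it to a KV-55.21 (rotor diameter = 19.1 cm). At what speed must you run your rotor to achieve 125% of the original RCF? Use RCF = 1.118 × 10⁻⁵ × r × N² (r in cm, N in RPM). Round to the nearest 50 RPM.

Original rotor: r = 48 mm = 4.8 cm
RCF_original = 1.118 × 10⁻⁵ × 4.8 × (37176)² = 1.118 × 10⁻⁵ × 4.8 × 1,382,054,976 ≈ 74,166.6 × g
Target RCF = 1.25 × 74,166.6 ≈ 92,708.2 × g
Your rotor: r = 19.1 / 2 = 9.55 cm
92,708.2 = 1.118 × 10⁻⁵ × 9.55 × N²
N² = 92,708.2 / (10.6769 × 10⁻⁵) = 868,306,344
N ≈ √868,306,344 ≈ 29,467.0

≈ 29450 RPM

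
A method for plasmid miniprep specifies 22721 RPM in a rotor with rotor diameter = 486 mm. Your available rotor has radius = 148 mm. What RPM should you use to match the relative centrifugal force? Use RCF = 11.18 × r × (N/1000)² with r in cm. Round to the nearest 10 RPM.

Original rotor: r = 486 mm / 2 = 243 mm = 24.3 cm
RCF_original = 11.18 × 24.3 × (22.721)² = 11.18 × 24.3 × 516.243841 ≈ 140,250 × g
Your rotor: r = 148 mm = 14.8 cm
140,250 = 11.18 × 14.8 × (N/1000)²
(N/1000)² = 140,250 / 165.464 = 847.6164
N = 1000 × √847.6164 ≈ 29,113.9

≈ 29110 RPM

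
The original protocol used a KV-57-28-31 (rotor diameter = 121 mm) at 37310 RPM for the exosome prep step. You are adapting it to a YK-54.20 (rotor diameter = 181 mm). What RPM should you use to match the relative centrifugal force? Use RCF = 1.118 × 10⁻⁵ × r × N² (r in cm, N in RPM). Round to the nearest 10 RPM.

30510 RPM

Original rotor: r = 121 mm / 2 = 60.5 mm = 6.05 cm
RCF = 1.118 × 10⁻⁵ × r × N²
RCF_original = 1.118 × 10⁻⁵ × 6.05 × (37310)² = 1.118 × 10⁻⁵ × 6.05 × 1,392,036,100 ≈ 94,155.9 × g
Your rotor: r = 181 mm / 2 = 90.5 mm = 9.05 cm
94,155.9 = 1.118 × 10⁻⁵ × 9.05 × N²
N² = 94,155.9 / (10.1179 × 10⁻⁵) = 930,587,375
N ≈ √930,587,375 ≈ 30,505.5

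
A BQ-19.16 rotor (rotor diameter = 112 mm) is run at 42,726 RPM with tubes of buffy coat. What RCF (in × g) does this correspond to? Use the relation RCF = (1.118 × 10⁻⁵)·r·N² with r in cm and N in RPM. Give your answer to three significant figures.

114000 × g

r = 112 mm / 2 = 56 mm = 5.6 cm
RCF = 1.118 × 10⁻⁵ × r × N²
RCF = 1.118 × 10⁻⁵ × 5.6 × (42726)² = 1.118 × 10⁻⁵ × 5.6 × 1,825,511,076 ≈ 114,291.6 × g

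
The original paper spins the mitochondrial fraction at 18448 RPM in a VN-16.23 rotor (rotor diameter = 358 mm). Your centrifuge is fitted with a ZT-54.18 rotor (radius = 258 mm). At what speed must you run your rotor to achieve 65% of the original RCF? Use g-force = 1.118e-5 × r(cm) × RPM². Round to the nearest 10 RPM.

≈ 12390 RPM

Original rotor: r = 358 mm / 2 = 179 mm = 17.9 cm
RCF_original = 1.118 × 10⁻⁵ × 17.9 × (18448)² = 1.118 × 10⁻⁵ × 17.9 × 340,328,704 ≈ 68,107.3 × g
Target RCF = 0.65 × 68,107.3 ≈ 44,269.7 × g
Your rotor: r = 258 mm = 25.8 cm
44,269.7 = 1.118 × 10⁻⁵ × 25.8 × N²
N² = 44,269.7 / (28.8444 × 10⁻⁵) = 153,477,625
N ≈ √153,477,625 ≈ 12,388.6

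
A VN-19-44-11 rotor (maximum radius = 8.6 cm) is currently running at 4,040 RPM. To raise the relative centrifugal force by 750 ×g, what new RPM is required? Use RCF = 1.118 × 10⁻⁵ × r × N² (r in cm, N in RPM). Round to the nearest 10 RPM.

N₂ ≈ 4910 RPM

Current RCF = 1.118 × 10⁻⁵ × 8.6 × (4040)² = 1.118 × 10⁻⁵ × 8.6 × 16,321,600 ≈ 1,569.3 × g
Target RCF = 1,569.3 + 750 = 2,319.3 × g
N² = 2,319.3 / (9.6148 × 10⁻⁵) = 24,122,187
N ≈ √24,122,187 ≈ 4,911.4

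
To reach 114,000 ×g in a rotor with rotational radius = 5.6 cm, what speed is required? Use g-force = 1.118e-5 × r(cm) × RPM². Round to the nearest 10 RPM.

N ≈ 42670 RPM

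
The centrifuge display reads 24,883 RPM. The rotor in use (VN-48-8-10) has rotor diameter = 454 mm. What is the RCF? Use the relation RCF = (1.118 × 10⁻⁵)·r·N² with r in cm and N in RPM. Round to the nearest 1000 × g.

RCF ≈ 157000 x g

r = 454 mm / 2 = 227 mm = 22.7 cm
RCF = 1.118 × 10⁻⁵ × 22.7 × (24883)² = 1.118 × 10⁻⁵ × 22.7 × 619,163,689 ≈ 157,135.1 × g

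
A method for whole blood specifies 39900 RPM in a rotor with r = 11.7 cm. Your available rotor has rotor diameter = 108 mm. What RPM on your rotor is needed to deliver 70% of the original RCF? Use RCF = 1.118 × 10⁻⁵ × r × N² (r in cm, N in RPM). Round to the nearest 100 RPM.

RCF_original = 1.118 × 10⁻⁵ × 11.7 × (39900)² = 1.118 × 10⁻⁵ × 11.7 × 1,592,010,000 ≈ 208,244.5 × g
Target RCF = 0.7 × 208,244.5 ≈ 145,771.1 × g
Your rotor: r = 108 mm / 2 = 54 mm = 5.4 cm
145,771.1 = 1.118 × 10⁻⁵ × 5.4 × N²
N² = 145,771.1 / (6.0372 × 10⁻⁵) = 2,414,548,135
N ≈ √2,414,548,135 ≈ 49,138.1

49100 RPM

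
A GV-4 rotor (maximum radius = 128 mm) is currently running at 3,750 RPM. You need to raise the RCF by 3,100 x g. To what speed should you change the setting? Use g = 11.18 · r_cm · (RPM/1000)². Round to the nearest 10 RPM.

r = 128 mm = 12.8 cm
Current RCF = 11.18 × 12.8 × (3.75)² = 11.18 × 12.8 × 14.0625 ≈ 2,012.4 × g
Target RCF = 2,012.4 + 3,100 = 5,112.4 × g
(N/1000)² = 5,112.4 / 143.104 = 35.72507
N = 1000 × √35.72507 ≈ 5,977.0

≈ 5980 RPM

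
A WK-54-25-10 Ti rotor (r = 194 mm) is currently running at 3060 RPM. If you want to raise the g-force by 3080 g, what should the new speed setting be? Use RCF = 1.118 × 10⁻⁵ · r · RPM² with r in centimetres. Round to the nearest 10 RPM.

r = 194 mm = 19.4 cm
Current RCF = 1.118 × 10⁻⁵ × 19.4 × (3060)² = 1.118 × 10⁻⁵ × 19.4 × 9,363,600 ≈ 2,030.9 × g
Target RCF = 2,030.9 + 3,080 = 5,110.9 × g
N² = 5,110.9 / (21.6892 × 10⁻⁵) = 23,564,262
N ≈ √23,564,262 ≈ 4,854.3

4850 RPM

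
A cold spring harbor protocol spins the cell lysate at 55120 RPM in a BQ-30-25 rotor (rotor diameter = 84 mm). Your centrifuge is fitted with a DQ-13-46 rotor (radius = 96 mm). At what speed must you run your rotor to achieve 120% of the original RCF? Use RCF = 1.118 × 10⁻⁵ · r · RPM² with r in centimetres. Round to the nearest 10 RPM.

Original rotor: r = 84 mm / 2 = 42 mm = 4.2 cm
RCF_original = 1.118 × 10⁻⁵ × 4.2 × (55120)² = 1.118 × 10⁻⁵ × 4.2 × 3,038,214,400 ≈ 142,662.4 × g
Target RCF = 1.2 × 142,662.4 ≈ 171,194.9 × g
Your rotor: r = 96 mm = 9.6 cm
171,194.9 = 1.118 × 10⁻⁵ × 9.6 × N²
N² = 171,194.9 / (10.7328 × 10⁻⁵) = 1,595,062,798
N ≈ √1,595,062,798 ≈ 39,938.2

39940 RPM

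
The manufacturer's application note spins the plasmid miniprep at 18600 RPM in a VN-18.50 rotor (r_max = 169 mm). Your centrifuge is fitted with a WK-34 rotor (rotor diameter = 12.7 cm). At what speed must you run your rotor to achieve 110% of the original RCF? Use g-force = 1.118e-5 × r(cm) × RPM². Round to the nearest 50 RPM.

31800 RPM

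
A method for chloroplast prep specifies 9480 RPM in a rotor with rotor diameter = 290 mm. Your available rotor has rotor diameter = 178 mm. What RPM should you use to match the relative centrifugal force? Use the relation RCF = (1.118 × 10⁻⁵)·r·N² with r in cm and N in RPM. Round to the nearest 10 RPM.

Original rotor: r = 290 mm / 2 = 145 mm = 14.5 cm
RCF = 1.118 × 10⁻⁵ × r × N²
RCF_original = 1.118 × 10⁻⁵ × 14.5 × (9480)² = 1.118 × 10⁻⁵ × 14.5 × 89,870,400 ≈ 14,568.9 × g
Your rotor: r = 178 mm / 2 = 89 mm = 8.9 cm
14,568.9 = 1.118 × 10⁻⁵ × 8.9 × N²
N² = 14,568.9 / (9.9502 × 10⁻⁵) = 146,418,162
N ≈ √146,418,162 ≈ 12,100.3

12100 RPM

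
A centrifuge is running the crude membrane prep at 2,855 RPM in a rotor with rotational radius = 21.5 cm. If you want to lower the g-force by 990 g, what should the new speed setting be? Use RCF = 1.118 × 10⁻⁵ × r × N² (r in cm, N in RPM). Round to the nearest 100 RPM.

≈ 2000 RPM

Current RCF = 1.118 × 10⁻⁵ × 21.5 × (2855)² = 1.118 × 10⁻⁵ × 21.5 × 8,151,025 ≈ 1,959.3 × g
Target RCF = 1,959.3 − 990 = 969.3 × g
N² = 969.3 / (24.037 × 10⁻⁵) = 4,032,533
N ≈ √4,032,533 ≈ 2,008.1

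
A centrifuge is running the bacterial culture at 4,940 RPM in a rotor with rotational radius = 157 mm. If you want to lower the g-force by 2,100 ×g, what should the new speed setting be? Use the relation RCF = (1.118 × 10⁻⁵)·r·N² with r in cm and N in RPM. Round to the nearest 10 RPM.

N₂ ≈ 3530 RPM

r = 157 mm = 15.7 cm
Current RCF = 1.118 × 10⁻⁵ × 15.7 × (4940)² = 1.118 × 10⁻⁵ × 15.7 × 24,403,600 ≈ 4,283.5 × g
Target RCF = 4,283.5 − 2,100 = 2,183.5 × g
N² = 2,183.5 / (17.5526 × 10⁻⁵) = 12,439,753
N ≈ √12,439,753 ≈ 3,527.0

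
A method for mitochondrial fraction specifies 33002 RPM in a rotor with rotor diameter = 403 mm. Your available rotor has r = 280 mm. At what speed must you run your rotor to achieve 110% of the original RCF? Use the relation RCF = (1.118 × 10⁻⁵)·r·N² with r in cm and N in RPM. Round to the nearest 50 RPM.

29350 RPM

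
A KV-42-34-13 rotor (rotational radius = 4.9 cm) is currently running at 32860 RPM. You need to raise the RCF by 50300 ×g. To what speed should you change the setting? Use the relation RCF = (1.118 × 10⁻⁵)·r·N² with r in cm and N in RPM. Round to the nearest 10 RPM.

Current RCF = 1.118 × 10⁻⁵ × 4.9 × (32860)² = 1.118 × 10⁻⁵ × 4.9 × 1,079,779,600 ≈ 59,152.5 × g
Target RCF = 59,152.5 + 50,300 = 109,452.5 × g
N² = 109,452.5 / (5.4782 × 10⁻⁵) = 1,997,964,660
N ≈ √1,997,964,660 ≈ 44,698.6

≈ 44700 RPM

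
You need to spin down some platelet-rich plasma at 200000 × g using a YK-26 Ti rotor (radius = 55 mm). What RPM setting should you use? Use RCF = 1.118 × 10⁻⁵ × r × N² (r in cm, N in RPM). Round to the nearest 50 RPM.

≈ 57050 RPM

r = 55 mm = 5.5 cm
200,000 = 1.118 × 10⁻⁵ × 5.5 × N²
N² = 200,000 / (6.149 × 10⁻⁵) = 3,252,561,392
N ≈ √3,252,561,392 ≈ 57,031.2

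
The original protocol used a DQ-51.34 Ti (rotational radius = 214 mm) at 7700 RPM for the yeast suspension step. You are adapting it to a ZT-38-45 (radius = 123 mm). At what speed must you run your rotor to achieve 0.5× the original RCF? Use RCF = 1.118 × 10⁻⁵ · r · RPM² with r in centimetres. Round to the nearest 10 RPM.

Original rotor: r = 214 mm = 21.4 cm
RCF_original = 1.118 × 10⁻⁵ × 21.4 × (7700)² = 1.118 × 10⁻⁵ × 21.4 × 59,290,000 ≈ 14,185.3 × g
Target RCF = 0.5 × 14,185.3 ≈ 7,092.6 × g
Your rotor: r = 123 mm = 12.3 cm
7,092.6 = 1.118 × 10⁻⁵ × 12.3 × N²
N² = 7,092.6 / (13.7514 × 10⁻⁵) = 51,577,294
N ≈ √51,577,294 ≈ 7,181.7

≈ 7180 RPM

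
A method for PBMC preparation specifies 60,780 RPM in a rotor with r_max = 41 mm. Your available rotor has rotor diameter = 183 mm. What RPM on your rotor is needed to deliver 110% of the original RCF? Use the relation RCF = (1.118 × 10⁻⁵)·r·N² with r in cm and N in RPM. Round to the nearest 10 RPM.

Original rotor: r = 41 mm = 4.1 cm
RCF_original = 1.118 × 10⁻⁵ × 4.1 × (60780)² = 1.118 × 10⁻⁵ × 4.1 × 3,694,208,400 ≈ 169,335.1 × g
Target RCF = 1.1 × 169,335.1 ≈ 186,268.6 × g
Your rotor: r = 183 mm / 2 = 91.5 mm = 9.15 cm
186,268.6 = 1.118 × 10⁻⁵ × 9.15 × N²
N² = 186,268.6 / (10.2297 × 10⁻⁵) = 1,820,860,827
N ≈ √1,820,860,827 ≈ 42,671.5

≈ 42670 RPM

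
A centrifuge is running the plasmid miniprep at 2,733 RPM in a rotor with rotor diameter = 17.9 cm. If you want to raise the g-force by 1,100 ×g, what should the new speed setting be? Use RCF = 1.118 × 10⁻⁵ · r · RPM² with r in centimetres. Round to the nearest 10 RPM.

N₂ ≈ 4300 RPM

r = 17.9 / 2 = 8.95 cm
Current RCF = 1.118 × 10⁻⁵ × 8.95 × (2733)² = 1.118 × 10⁻⁵ × 8.95 × 7,469,289 ≈ 747.4 × g
Target RCF = 747.4 + 1,100 = 1,847.4 × g
N² = 1,847.4 / (10.0061 × 10⁻⁵) = 18,462,738
N ≈ √18,462,738 ≈ 4,296.8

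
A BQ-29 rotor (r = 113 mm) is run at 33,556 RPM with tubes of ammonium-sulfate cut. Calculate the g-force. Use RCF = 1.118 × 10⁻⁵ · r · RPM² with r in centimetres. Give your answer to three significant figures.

RCF ≈ 142000 x g

r = 113 mm = 11.3 cm
RCF = 1.118 × 10⁻⁵ × r × N²
RCF = 1.118 × 10⁻⁵ × 11.3 × (33556)² = 1.118 × 10⁻⁵ × 11.3 × 1,126,005,136 ≈ 142,252.7 × g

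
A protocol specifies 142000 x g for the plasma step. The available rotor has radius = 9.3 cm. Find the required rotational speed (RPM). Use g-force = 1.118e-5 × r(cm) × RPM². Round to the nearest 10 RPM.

RCF = 1.118 × 10⁻⁵ × r × N²
142,000 = 1.118 × 10⁻⁵ × 9.3 × N²
N² = 142,000 / (10.3974 × 10⁻⁵) = 1,365,726,047
N ≈ √1,365,726,047 ≈ 36,955.7

≈ 36960 RPM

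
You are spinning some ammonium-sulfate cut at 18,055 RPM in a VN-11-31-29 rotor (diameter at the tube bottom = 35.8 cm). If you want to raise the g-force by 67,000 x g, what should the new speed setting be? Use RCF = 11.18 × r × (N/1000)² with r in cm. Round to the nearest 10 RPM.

25710 RPM

r = 35.8 / 2 = 17.9 cm
Current RCF = 11.18 × 17.9 × (18.055)² = 11.18 × 17.9 × 325.983025 ≈ 65,236.4 × g
Target RCF = 65,236.4 + 67,000 = 132,236.4 × g
(N/1000)² = 132,236.4 / 200.122 = 660.7789
N = 1000 × √660.7789 ≈ 25,705.6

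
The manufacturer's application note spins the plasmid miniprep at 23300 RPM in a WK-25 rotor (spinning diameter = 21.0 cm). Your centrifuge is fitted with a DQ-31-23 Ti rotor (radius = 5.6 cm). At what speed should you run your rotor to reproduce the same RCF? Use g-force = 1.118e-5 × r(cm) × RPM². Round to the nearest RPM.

Original rotor: r = 21.0 / 2 = 10.5 cm
RCF = 1.118 × 10⁻⁵ × r × N²
RCF_original = 1.118 × 10⁻⁵ × 10.5 × (23300)² = 1.118 × 10⁻⁵ × 10.5 × 542,890,000 ≈ 63,729.9 × g
63,729.9 = 1.118 × 10⁻⁵ × 5.6 × N²
N² = 63,729.9 / (6.2608 × 10⁻⁵) = 1,017,919,435
N ≈ √1,017,919,435 ≈ 31,904.8

≈ 31905 RPM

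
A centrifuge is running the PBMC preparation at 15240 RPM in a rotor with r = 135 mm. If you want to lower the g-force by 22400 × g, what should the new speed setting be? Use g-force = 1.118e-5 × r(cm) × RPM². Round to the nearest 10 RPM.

r = 135 mm = 13.5 cm
Current RCF = 1.118 × 10⁻⁵ × 13.5 × (15240)² = 1.118 × 10⁻⁵ × 13.5 × 232,257,600 ≈ 35,054.6 × g
Target RCF = 35,054.6 − 22,400 = 12,654.6 × g
N² = 12,654.6 / (15.093 × 10⁻⁵) = 83,844,166
N ≈ √83,844,166 ≈ 9,156.6

9160 RPM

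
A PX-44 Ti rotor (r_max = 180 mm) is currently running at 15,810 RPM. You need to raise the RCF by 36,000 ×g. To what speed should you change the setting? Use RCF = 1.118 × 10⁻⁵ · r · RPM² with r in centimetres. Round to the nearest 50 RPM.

≈ 20700 RPM

r = 180 mm = 18.0 cm
Current RCF = 1.118 × 10⁻⁵ × 18 × (15810)² = 1.118 × 10⁻⁵ × 18 × 249,956,100 ≈ 50,301.2 × g
Target RCF = 50,301.2 + 36,000 = 86,301.2 × g
N² = 86,301.2 / (20.124 × 10⁻⁵) = 428,847,148
N ≈ √428,847,148 ≈ 20,708.6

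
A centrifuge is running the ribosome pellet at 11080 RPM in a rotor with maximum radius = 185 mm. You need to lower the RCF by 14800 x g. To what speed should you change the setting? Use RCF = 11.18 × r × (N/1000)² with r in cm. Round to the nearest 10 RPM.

7160 RPM

r = 185 mm = 18.5 cm
Current RCF = 11.18 × 18.5 × (11.08)² = 11.18 × 18.5 × 122.7664 ≈ 25,391.8 × g
Target RCF = 25,391.8 − 14,800 = 10,591.8 × g
(N/1000)² = 10,591.8 / 206.83 = 51.21017
N = 1000 × √51.21017 ≈ 7,156.1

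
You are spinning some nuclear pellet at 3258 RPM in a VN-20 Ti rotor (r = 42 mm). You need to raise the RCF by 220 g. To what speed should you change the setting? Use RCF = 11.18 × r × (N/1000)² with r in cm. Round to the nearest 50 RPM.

≈ 3900 RPM

r = 42 mm = 4.2 cm
Current RCF = 11.18 × 4.2 × (3.258)² = 11.18 × 4.2 × 10.614564 ≈ 498.4 × g
Target RCF = 498.4 + 220 = 718.4 × g
(N/1000)² = 718.4 / 46.956 = 15.29943
N = 1000 × √15.29943 ≈ 3,911.4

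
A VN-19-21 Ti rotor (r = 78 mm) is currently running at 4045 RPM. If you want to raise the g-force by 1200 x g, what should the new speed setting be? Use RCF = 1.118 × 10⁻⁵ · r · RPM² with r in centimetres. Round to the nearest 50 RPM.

5500 RPM

r = 78 mm = 7.8 cm
Current RCF = 1.118 × 10⁻⁵ × 7.8 × (4045)² = 1.118 × 10⁻⁵ × 7.8 × 16,362,025 ≈ 1,426.8 × g
Target RCF = 1,426.8 + 1,200 = 2,626.8 × g
N² = 2,626.8 / (8.7204 × 10⁻⁵) = 30,122,471
N ≈ √30,122,471 ≈ 5,488.4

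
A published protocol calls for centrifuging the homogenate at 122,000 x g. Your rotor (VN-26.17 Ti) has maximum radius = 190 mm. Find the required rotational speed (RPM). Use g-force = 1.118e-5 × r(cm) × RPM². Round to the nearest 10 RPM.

r = 190 mm = 19.0 cm
RCF = 1.118 × 10⁻⁵ × r × N²
122,000 = 1.118 × 10⁻⁵ × 19 × N²
N² = 122,000 / (21.242 × 10⁻⁵) = 574,333,867
N ≈ √574,333,867 ≈ 23,965.3

≈ 23970 RPM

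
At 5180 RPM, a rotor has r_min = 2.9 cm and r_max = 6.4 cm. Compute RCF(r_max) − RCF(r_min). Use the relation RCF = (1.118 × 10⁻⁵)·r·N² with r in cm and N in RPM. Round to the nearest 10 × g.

ΔRCF = 1.118 × 10⁻⁵ × (r_max − r_min) × N² = 1.118 × 10⁻⁵ × 3.5 × 26,832,400 ≈ 1,050

ΔRCF ≈ 1050 ×g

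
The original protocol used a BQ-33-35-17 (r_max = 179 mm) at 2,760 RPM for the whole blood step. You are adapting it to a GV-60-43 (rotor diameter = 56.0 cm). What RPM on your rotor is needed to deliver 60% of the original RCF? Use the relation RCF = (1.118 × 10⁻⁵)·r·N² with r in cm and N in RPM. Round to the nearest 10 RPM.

≈ 1710 RPM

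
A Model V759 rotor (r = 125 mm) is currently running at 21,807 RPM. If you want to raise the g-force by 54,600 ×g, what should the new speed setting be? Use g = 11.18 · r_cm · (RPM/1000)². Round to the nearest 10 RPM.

r = 125 mm = 12.5 cm
Current RCF = 11.18 × 12.5 × (21.807)² = 11.18 × 12.5 × 475.545249 ≈ 66,457.4 × g
Target RCF = 66,457.4 + 54,600 = 121,057.4 × g
(N/1000)² = 121,057.4 / 139.75 = 866.2426
N = 1000 × √866.2426 ≈ 29,432.0

N₂ ≈ 29430 RPM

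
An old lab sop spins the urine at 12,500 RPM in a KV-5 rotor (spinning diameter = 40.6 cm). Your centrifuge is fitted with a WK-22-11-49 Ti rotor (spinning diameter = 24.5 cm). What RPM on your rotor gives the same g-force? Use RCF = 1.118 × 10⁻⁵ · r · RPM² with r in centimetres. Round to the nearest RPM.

≈ 16091 RPM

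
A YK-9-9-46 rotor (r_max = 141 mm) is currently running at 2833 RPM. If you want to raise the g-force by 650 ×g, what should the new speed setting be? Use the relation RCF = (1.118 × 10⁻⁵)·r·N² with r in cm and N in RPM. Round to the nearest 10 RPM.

N₂ ≈ 3490 RPM

r = 141 mm = 14.1 cm
Current RCF = 1.118 × 10⁻⁵ × 14.1 × (2833)² = 1.118 × 10⁻⁵ × 14.1 × 8,025,889 ≈ 1,265.2 × g
Target RCF = 1,265.2 + 650 = 1,915.2 × g
N² = 1,915.2 / (15.7638 × 10⁻⁵) = 12,149,355
N ≈ √12,149,355 ≈ 3,485.6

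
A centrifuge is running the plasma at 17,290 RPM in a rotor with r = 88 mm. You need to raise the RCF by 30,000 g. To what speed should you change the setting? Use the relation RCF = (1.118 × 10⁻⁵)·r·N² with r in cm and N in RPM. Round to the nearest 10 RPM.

≈ 24570 RPM

r = 88 mm = 8.8 cm
Current RCF = 1.118 × 10⁻⁵ × 8.8 × (17290)² = 1.118 × 10⁻⁵ × 8.8 × 298,944,100 ≈ 29,411.3 × g
Target RCF = 29,411.3 + 30,000 = 59,411.3 × g
N² = 59,411.3 / (9.8384 × 10⁻⁵) = 603,871,564
N ≈ √603,871,564 ≈ 24,573.8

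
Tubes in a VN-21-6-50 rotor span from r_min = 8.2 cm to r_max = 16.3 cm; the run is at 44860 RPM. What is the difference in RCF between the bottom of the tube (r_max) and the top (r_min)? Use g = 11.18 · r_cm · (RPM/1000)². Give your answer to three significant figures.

ΔRCF = 11.18 × (r_max − r_min) × (N/1000)² = 11.18 × 8.1 × 2,012.4196 ≈ 182,240.7

182000 ×g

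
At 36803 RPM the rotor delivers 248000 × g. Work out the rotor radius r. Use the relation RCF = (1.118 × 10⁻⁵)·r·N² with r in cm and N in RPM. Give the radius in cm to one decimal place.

248000 = 1.118 × 10⁻⁵ × r × (36803)²
r = 248000 / (1.118 × 10⁻⁵ × 1,354,460,809) = 248000 / 15142.87 ≈ 16.377 cm

r ≈ 16.4 cm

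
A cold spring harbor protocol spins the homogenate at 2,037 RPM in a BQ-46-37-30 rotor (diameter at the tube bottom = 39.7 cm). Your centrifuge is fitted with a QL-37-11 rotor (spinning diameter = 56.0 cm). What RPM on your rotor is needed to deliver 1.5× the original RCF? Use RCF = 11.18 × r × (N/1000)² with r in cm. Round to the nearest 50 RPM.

2100 RPM

Original rotor: r = 39.7 / 2 = 19.85 cm
RCF_original = 11.18 × 19.85 × (2.037)² = 11.18 × 19.85 × 4.149369 ≈ 920.8 × g
Target RCF = 1.5 × 920.8 ≈ 1,381.2 × g
Your rotor: r = 56.0 / 2 = 28 cm
1,381.2 = 11.18 × 28 × (N/1000)²
(N/1000)² = 1,381.2 / 313.04 = 4.412216
N = 1000 × √4.412216 ≈ 2,100.5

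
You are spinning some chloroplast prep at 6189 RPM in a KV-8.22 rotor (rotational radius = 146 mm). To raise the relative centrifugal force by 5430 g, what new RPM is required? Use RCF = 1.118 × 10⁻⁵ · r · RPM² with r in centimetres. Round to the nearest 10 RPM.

r = 146 mm = 14.6 cm
Current RCF = 1.118 × 10⁻⁵ × 14.6 × (6189)² = 1.118 × 10⁻⁵ × 14.6 × 38,303,721 ≈ 6,252.2 × g
Target RCF = 6,252.2 + 5,430 = 11,682.2 × g
N² = 11,682.2 / (16.3228 × 10⁻⁵) = 71,569,829
N ≈ √71,569,829 ≈ 8,459.9

N₂ ≈ 8460 RPM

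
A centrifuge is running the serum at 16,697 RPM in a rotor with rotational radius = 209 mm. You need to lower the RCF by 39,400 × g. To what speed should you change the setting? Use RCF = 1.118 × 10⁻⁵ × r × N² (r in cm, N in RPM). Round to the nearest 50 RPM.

10500 RPM

r = 209 mm = 20.9 cm
Current RCF = 1.118 × 10⁻⁵ × 20.9 × (16697)² = 1.118 × 10⁻⁵ × 20.9 × 278,789,809 ≈ 65,142.6 × g
Target RCF = 65,142.6 − 39,400 = 25,742.6 × g
N² = 25,742.6 / (23.3662 × 10⁻⁵) = 110,170,246
N ≈ √110,170,246 ≈ 10,496.2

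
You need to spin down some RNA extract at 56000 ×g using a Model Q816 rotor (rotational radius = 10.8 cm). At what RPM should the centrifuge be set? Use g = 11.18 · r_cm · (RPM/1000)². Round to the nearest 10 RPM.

56,000 = 11.18 × 10.8 × (N/1000)²
(N/1000)² = 56,000 / 120.744 = 463.7912
N = 1000 × √463.7912 ≈ 21,535.8

≈ 21540 RPM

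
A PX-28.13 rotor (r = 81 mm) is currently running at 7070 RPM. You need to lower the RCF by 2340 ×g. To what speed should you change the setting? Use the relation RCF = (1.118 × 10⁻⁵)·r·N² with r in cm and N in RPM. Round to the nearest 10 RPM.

r = 81 mm = 8.1 cm
Current RCF = 1.118 × 10⁻⁵ × 8.1 × (7070)² = 1.118 × 10⁻⁵ × 8.1 × 49,984,900 ≈ 4,526.5 × g
Target RCF = 4,526.5 − 2,340 = 2,186.5 × g
N² = 2,186.5 / (9.0558 × 10⁻⁵) = 24,144,747
N ≈ √24,144,747 ≈ 4,913.7

N₂ ≈ 4910 RPM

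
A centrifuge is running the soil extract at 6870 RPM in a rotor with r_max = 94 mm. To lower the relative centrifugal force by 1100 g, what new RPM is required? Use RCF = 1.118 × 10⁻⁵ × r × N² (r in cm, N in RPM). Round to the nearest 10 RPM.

N₂ ≈ 6060 RPM

r = 94 mm = 9.4 cm
Current RCF = 1.118 × 10⁻⁵ × 9.4 × (6870)² = 1.118 × 10⁻⁵ × 9.4 × 47,196,900 ≈ 4,960 × g
Target RCF = 4,960 − 1,100 = 3,860 × g
N² = 3,860 / (10.5092 × 10⁻⁵) = 36,729,723
N ≈ √36,729,723 ≈ 6,060.5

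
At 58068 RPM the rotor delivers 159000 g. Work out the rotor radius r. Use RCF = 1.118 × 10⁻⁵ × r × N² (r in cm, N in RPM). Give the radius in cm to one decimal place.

4.2 cm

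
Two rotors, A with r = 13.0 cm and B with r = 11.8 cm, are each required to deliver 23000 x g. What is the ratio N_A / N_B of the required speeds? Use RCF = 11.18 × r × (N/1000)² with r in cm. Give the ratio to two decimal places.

0.95

At fixed RCF, N ∝ 1/√r, so N_A/N_B = √(r_B/r_A) = √(11.8/13.0) = √0.907692 = 0.9527.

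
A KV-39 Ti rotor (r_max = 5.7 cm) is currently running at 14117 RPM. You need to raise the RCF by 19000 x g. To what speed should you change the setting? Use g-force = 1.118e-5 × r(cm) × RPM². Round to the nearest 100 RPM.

Current RCF = 1.118 × 10⁻⁵ × 5.7 × (14117)² = 1.118 × 10⁻⁵ × 5.7 × 199,289,689 ≈ 12,699.9 × g
Target RCF = 12,699.9 + 19,000 = 31,699.9 × g
N² = 31,699.9 / (6.3726 × 10⁻⁵) = 497,440,605
N ≈ √497,440,605 ≈ 22,303.4

22300 RPM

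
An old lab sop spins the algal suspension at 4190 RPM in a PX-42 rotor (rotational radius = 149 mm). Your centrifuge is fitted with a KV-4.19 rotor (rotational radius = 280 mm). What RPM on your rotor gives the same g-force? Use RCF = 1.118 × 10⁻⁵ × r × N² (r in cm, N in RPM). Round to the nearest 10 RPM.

3060 RPM

Original rotor: r = 149 mm = 14.9 cm
RCF_original = 1.118 × 10⁻⁵ × 14.9 × (4190)² = 1.118 × 10⁻⁵ × 14.9 × 17,556,100 ≈ 2,924.5 × g
Your rotor: r = 280 mm = 28.0 cm
2,924.5 = 1.118 × 10⁻⁵ × 28 × N²
N² = 2,924.5 / (31.304 × 10⁻⁵) = 9,342,257
N ≈ √9,342,257 ≈ 3,056.5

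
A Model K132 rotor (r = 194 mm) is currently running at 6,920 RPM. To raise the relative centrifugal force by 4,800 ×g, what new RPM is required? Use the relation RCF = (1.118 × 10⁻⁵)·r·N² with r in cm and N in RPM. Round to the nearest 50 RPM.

N₂ ≈ 8350 RPM

r = 194 mm = 19.4 cm
Current RCF = 1.118 × 10⁻⁵ × 19.4 × (6920)² = 1.118 × 10⁻⁵ × 19.4 × 47,886,400 ≈ 10,386.2 × g
Target RCF = 10,386.2 + 4,800 = 15,186.2 × g
N² = 15,186.2 / (21.6892 × 10⁻⁵) = 70,017,336
N ≈ √70,017,336 ≈ 8,367.6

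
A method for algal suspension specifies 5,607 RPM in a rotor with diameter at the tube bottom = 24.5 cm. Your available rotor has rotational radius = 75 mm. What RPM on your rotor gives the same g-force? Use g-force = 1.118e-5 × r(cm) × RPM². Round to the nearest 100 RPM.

7200 RPM

Original rotor: r = 24.5 / 2 = 12.25 cm
RCF_original = 1.118 × 10⁻⁵ × 12.25 × (5607)² = 1.118 × 10⁻⁵ × 12.25 × 31,438,449 ≈ 4,305.7 × g
Your rotor: r = 75 mm = 7.5 cm
4,305.7 = 1.118 × 10⁻⁵ × 7.5 × N²
N² = 4,305.7 / (8.385 × 10⁻⁵) = 51,350,030
N ≈ √51,350,030 ≈ 7,165.9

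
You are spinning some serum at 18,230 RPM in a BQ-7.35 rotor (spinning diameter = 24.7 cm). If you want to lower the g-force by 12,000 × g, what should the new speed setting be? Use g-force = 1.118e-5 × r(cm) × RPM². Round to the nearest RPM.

r = 24.7 / 2 = 12.35 cm
Current RCF = 1.118 × 10⁻⁵ × 12.35 × (18230)² = 1.118 × 10⁻⁵ × 12.35 × 332,332,900 ≈ 45,886.2 × g
Target RCF = 45,886.2 − 12,000 = 33,886.2 × g
N² = 33,886.2 / (13.8073 × 10⁻⁵) = 245,422,349
N ≈ √245,422,349 ≈ 15,666.0

≈ 15666 RPM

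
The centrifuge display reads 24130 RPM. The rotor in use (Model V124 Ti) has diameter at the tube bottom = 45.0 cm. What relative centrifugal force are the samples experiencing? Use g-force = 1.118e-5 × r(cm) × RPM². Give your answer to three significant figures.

r = 45.0 / 2 = 22.5 cm
RCF = 1.118 × 10⁻⁵ × 22.5 × (24130)² = 1.118 × 10⁻⁵ × 22.5 × 582,256,900 ≈ 146,466.7 × g

RCF ≈ 146000 ×g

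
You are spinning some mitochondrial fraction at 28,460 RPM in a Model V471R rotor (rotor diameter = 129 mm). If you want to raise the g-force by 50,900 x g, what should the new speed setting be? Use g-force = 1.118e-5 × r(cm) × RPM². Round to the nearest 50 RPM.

r = 129 mm / 2 = 64.5 mm = 6.45 cm
Current RCF = 1.118 × 10⁻⁵ × 6.45 × (28460)² = 1.118 × 10⁻⁵ × 6.45 × 809,971,600 ≈ 58,407.9 × g
Target RCF = 58,407.9 + 50,900 = 109,307.9 × g
N² = 109,307.9 / (7.2111 × 10⁻⁵) = 1,515,828,376
N ≈ √1,515,828,376 ≈ 38,933.6

≈ 38950 RPM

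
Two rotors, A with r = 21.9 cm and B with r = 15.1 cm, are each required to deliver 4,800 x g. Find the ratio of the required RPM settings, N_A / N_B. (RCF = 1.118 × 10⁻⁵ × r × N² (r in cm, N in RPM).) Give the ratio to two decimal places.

At fixed RCF, N ∝ 1/√r, so N_A/N_B = √(r_B/r_A) = √(15.1/21.9) = √0.689498 = 0.8304.

0.83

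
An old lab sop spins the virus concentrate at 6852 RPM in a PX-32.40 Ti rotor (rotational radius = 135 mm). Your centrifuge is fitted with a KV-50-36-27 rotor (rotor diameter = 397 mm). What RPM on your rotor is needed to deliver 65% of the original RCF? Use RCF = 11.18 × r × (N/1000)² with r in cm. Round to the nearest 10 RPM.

Original rotor: r = 135 mm = 13.5 cm
RCF_original = 11.18 × 13.5 × (6.852)² = 11.18 × 13.5 × 46.949904 ≈ 7,086.1 × g
Target RCF = 0.65 × 7,086.1 ≈ 4,606 × g
Your rotor: r = 397 mm / 2 = 198.5 mm = 19.85 cm
4,606 = 11.18 × 19.85 × (N/1000)²
(N/1000)² = 4,606 / 221.923 = 20.75495
N = 1000 × √20.75495 ≈ 4,555.8

4560 RPM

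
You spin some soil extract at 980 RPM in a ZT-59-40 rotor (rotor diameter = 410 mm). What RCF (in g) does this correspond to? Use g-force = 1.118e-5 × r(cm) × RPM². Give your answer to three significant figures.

r = 410 mm / 2 = 205 mm = 20.5 cm
RCF = 1.118 × 10⁻⁵ × 20.5 × (980)² = 1.118 × 10⁻⁵ × 20.5 × 960,400 ≈ 220.1 × g

RCF ≈ 220 g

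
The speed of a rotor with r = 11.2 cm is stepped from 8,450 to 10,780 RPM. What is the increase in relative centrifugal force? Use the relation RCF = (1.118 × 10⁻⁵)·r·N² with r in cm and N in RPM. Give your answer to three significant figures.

RCF₁ = 1.118 × 10⁻⁵ × 11.2 × (8450)² = 1.118 × 10⁻⁵ × 11.2 × 71,402,500 ≈ 8,940.7 × g
RCF₂ = 1.118 × 10⁻⁵ × 11.2 × (10780)² = 1.118 × 10⁻⁵ × 11.2 × 116,208,400 ≈ 14,551.2 × g
Increase = 14,551.2 − 8,940.7 = 5,610.5

≈ 5610 x g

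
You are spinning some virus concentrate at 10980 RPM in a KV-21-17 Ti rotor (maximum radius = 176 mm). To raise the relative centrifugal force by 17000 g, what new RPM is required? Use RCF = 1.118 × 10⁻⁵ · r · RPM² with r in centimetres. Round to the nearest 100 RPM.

r = 176 mm = 17.6 cm
Current RCF = 1.118 × 10⁻⁵ × 17.6 × (10980)² = 1.118 × 10⁻⁵ × 17.6 × 120,560,400 ≈ 23,722.4 × g
Target RCF = 23,722.4 + 17,000 = 40,722.4 × g
N² = 40,722.4 / (19.6768 × 10⁻⁵) = 206,956,416
N ≈ √206,956,416 ≈ 14,386.0

14400 RPM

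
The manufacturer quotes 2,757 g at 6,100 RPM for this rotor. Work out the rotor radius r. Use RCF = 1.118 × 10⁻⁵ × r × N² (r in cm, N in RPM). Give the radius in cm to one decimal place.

RCF = 1.118 × 10⁻⁵ × r × N²
2757 = 1.118 × 10⁻⁵ × r × (6100)²
r = 2757 / (1.118 × 10⁻⁵ × 37,210,000) = 2757 / 416.0078 ≈ 6.627 cm

r ≈ 6.6 cm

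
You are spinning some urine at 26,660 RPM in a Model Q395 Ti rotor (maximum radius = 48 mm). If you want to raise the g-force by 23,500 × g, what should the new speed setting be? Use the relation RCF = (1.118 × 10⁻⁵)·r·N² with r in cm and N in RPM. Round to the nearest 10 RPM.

≈ 33890 RPM

r = 48 mm = 4.8 cm
Current RCF = 1.118 × 10⁻⁵ × 4.8 × (26660)² = 1.118 × 10⁻⁵ × 4.8 × 710,755,600 ≈ 38,142 × g
Target RCF = 38,142 + 23,500 = 61,642 × g
N² = 61,642 / (5.3664 × 10⁻⁵) = 1,148,665,772
N ≈ √1,148,665,772 ≈ 33,892.0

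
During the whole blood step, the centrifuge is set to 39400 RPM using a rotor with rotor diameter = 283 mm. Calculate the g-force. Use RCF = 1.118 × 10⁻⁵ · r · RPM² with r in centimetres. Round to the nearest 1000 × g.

≈ 246000 × g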